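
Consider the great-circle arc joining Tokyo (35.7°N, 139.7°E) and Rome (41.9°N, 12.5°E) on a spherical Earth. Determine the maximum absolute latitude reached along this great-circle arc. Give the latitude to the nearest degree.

The great circle lies in the plane with unit normal n̂ = (p₁ × p₂)/|p₁ × p₂|.
Here n̂_z ≈ -0.482; the vertex latitude is φ_max = arccos|n̂_z| ≈ 61.2°.
Check via Clairaut: cos φ_max = |cos φ₁| · sin C = cos(35.7°)·sin(36.4°) ≈ 0.482, again giving ≈ 61.2°.

≈ 61°N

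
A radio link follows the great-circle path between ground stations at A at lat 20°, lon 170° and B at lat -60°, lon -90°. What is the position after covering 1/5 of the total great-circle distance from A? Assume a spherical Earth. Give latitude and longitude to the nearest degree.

Write both endpoints as unit vectors p₁, p₂ with components (cos φ cos λ, cos φ sin λ, sin φ).
The central angle between the endpoints is δ = arccos(p₁·p₂) ≈ 1.958 rad (112.2°).
Interpolate at f = 1/5 with slerp weights a = sin((1−f)δ)/sin δ ≈ 1.080, b = sin(fδ)/sin δ ≈ 0.412.
p = a·p₁ + b·p₂ ≈ (-0.999, -0.030, 0.012); φ = arcsin(p_z) ≈ 0.71°, λ = atan2(p_y, p_x) ≈ -178.29°.

≈ lat 1°, lon -178°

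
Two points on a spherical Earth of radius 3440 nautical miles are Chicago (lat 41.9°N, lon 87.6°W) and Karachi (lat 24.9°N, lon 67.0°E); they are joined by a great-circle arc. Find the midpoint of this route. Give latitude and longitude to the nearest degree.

The haversine formula gives a central angle δ ≈ 1.906 rad (109.2°) between the endpoints.
Interpolate at f = 1/2 with slerp weights a = sin((1−f)δ)/sin δ ≈ 0.863, b = sin(fδ)/sin δ ≈ 0.863.
p = a·p₁ + b·p₂ ≈ (0.333, 0.079, 0.940); φ = arcsin(p_z) ≈ 70.00°, λ = atan2(p_y, p_x) ≈ 13.32°.

≈ lat 70°N, lon 13°E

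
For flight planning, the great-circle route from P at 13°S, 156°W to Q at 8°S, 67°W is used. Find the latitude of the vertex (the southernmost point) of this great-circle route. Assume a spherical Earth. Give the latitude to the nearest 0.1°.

≈ 15.0°S

The great circle lies in the plane with unit normal n̂ = (p₁ × p₂)/|p₁ × p₂|.
Here n̂_z ≈ +0.966; the vertex latitude is φ_max = arccos|n̂_z| ≈ 15.0°.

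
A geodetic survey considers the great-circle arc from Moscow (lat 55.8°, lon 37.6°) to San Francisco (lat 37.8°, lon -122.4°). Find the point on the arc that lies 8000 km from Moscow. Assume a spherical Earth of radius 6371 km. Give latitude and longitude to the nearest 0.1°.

≈ lat 50.4°, lon -118.5°

The haversine formula gives a central angle δ ≈ 1.481 rad (84.9°) between the endpoints. The total great-circle distance is δ·R ≈ 1.481 × 6371 ≈ 9436 km, so the target fraction is f = 8000/9436 ≈ 0.848.
Interpolate at f ≈ 0.848 with slerp weights a = sin((1−f)δ)/sin δ ≈ 0.224, b = sin(fδ)/sin δ ≈ 0.955.
p = a·p₁ + b·p₂ ≈ (-0.304, -0.560, 0.771); φ = arcsin(p_z) ≈ 50.42°, λ = atan2(p_y, p_x) ≈ -118.52°.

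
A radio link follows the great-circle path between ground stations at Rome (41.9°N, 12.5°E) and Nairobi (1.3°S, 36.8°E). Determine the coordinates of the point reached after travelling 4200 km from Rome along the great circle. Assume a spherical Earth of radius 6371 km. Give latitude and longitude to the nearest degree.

≈ 8°N, 32°E

From cos δ = sin φ₁ sin φ₂ + cos φ₁ cos φ₂ cos Δλ, the central angle is δ ≈ 0.846 rad (48.5°). The total great-circle distance is δ·R ≈ 0.846 × 6371 ≈ 5389 km, so the target fraction is f = 4200/5389 ≈ 0.779.
Interpolate at f ≈ 0.779 with slerp weights a = sin((1−f)δ)/sin δ ≈ 0.248, b = sin(fδ)/sin δ ≈ 0.818.
p = a·p₁ + b·p₂ ≈ (0.835, 0.530, 0.147); φ = arcsin(p_z) ≈ 8.45°, λ = atan2(p_y, p_x) ≈ 32.40°.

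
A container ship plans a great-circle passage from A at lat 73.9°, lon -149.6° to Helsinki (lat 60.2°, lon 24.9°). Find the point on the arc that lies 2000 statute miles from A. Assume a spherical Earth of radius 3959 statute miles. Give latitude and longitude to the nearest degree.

≈ lat 77°, lon 22°

Convert each endpoint to a unit vector on the sphere (x = cos φ cos λ, y = cos φ sin λ, z = sin φ).
The central angle between the endpoints is δ = arccos(p₁·p₂) ≈ 0.800 rad (45.8°). The total great-circle distance is δ·R ≈ 0.800 × 3959 ≈ 3168 mi, so the target fraction is f = 2000/3168 ≈ 0.631.
Interpolate at f ≈ 0.631 with slerp weights a = sin((1−f)δ)/sin δ ≈ 0.405, b = sin(fδ)/sin δ ≈ 0.675.
p = a·p₁ + b·p₂ ≈ (0.207, 0.084, 0.975); φ = arcsin(p_z) ≈ 77.08°, λ = atan2(p_y, p_x) ≈ 22.14°.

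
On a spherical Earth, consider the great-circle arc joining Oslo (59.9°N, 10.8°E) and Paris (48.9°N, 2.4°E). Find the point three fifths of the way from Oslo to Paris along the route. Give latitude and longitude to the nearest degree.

Write both endpoints as unit vectors p₁, p₂ with components (cos φ cos λ, cos φ sin λ, sin φ).
The central angle between the endpoints is δ = arccos(p₁·p₂) ≈ 0.210 rad (12.0°).
Interpolate at f = 3/5 with slerp weights a = sin((1−f)δ)/sin δ ≈ 0.402, b = sin(fδ)/sin δ ≈ 0.603.
p = a·p₁ + b·p₂ ≈ (0.594, 0.054, 0.802); φ = arcsin(p_z) ≈ 53.37°, λ = atan2(p_y, p_x) ≈ 5.23°.

≈ (53°N, 5°E)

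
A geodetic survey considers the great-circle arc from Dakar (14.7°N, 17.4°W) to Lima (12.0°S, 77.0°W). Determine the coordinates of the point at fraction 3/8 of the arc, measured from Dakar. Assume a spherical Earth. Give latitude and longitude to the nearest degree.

From cos δ = sin φ₁ sin φ₂ + cos φ₁ cos φ₂ cos Δλ, the central angle is δ ≈ 1.131 rad (64.8°).
Interpolate at f = 3/8 with slerp weights a = sin((1−f)δ)/sin δ ≈ 0.718, b = sin(fδ)/sin δ ≈ 0.455.
p = a·p₁ + b·p₂ ≈ (0.763, -0.641, 0.088); φ = arcsin(p_z) ≈ 5.02°, λ = atan2(p_y, p_x) ≈ -40.05°.

≈ (5°N, 40°W)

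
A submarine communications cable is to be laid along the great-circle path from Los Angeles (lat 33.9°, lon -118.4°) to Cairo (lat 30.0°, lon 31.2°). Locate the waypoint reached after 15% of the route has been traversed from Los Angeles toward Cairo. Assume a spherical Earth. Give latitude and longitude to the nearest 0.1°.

Write both endpoints as unit vectors p₁, p₂ with components (cos φ cos λ, cos φ sin λ, sin φ).
The central angle between the endpoints is δ = arccos(p₁·p₂) ≈ 1.919 rad (109.9°).
Interpolate at f = 0.15 with slerp weights a = sin((1−f)δ)/sin δ ≈ 1.062, b = sin(fδ)/sin δ ≈ 0.302.
p = a·p₁ + b·p₂ ≈ (-0.195, -0.640, 0.743); φ = arcsin(p_z) ≈ 48.01°, λ = atan2(p_y, p_x) ≈ -106.99°.

≈ lat 48.0°, lon -107.0°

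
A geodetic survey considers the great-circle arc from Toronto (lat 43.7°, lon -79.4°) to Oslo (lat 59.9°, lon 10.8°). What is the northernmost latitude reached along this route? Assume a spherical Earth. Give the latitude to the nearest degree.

≈ 63°

The great circle lies in the plane with unit normal n̂ = (p₁ × p₂)/|p₁ × p₂|.
Here n̂_z ≈ +0.452; the vertex latitude is φ_max = arccos|n̂_z| ≈ 63.1°.
Check via Clairaut: cos φ_max = |cos φ₁| · sin C = cos(43.7°)·sin(38.7°) ≈ 0.452, again giving ≈ 63.1°.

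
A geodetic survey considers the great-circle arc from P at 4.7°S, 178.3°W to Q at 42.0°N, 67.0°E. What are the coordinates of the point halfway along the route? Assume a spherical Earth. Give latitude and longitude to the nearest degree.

≈ 31°N, 137°E

Convert each endpoint to a unit vector on the sphere (x = cos φ cos λ, y = cos φ sin λ, z = sin φ).
The central angle between the endpoints is δ = arccos(p₁·p₂) ≈ 1.944 rad (111.4°).
Interpolate at f = 1/2 with slerp weights a = sin((1−f)δ)/sin δ ≈ 0.887, b = sin(fδ)/sin δ ≈ 0.887.
p = a·p₁ + b·p₂ ≈ (-0.626, 0.580, 0.521); φ = arcsin(p_z) ≈ 31.38°, λ = atan2(p_y, p_x) ≈ 137.16°.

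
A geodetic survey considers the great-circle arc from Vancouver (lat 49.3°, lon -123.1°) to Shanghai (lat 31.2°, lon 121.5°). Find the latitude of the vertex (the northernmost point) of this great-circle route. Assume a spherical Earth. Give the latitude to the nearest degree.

≈ 59°

The great circle lies in the plane with unit normal n̂ = (p₁ × p₂)/|p₁ × p₂|.
Here n̂_z ≈ -0.510; the vertex latitude is φ_max = arccos|n̂_z| ≈ 59.3°.
Check via Clairaut: cos φ_max = |cos φ₁| · sin C = cos(49.3°)·sin(51.4°) ≈ 0.510, again giving ≈ 59.3°.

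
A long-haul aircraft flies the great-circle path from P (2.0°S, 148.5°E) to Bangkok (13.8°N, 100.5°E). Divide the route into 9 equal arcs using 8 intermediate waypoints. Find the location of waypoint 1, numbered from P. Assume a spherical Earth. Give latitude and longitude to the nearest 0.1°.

≈ (0.1°S, 143.3°E)

Write both endpoints as unit vectors p₁, p₂ with components (cos φ cos λ, cos φ sin λ, sin φ).
The central angle between the endpoints is δ = arccos(p₁·p₂) ≈ 0.875 rad (50.1°).
Interpolate at f = 1/9 with slerp weights a = sin((1−f)δ)/sin δ ≈ 0.914, b = sin(fδ)/sin δ ≈ 0.126.
p = a·p₁ + b·p₂ ≈ (-0.801, 0.598, -0.002); φ = arcsin(p_z) ≈ -0.10°, λ = atan2(p_y, p_x) ≈ 143.26°.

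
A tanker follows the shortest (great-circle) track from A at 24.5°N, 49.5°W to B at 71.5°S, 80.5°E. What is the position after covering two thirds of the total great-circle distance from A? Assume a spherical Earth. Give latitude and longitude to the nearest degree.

Write both endpoints as unit vectors p₁, p₂ with components (cos φ cos λ, cos φ sin λ, sin φ).
The central angle between the endpoints is δ = arccos(p₁·p₂) ≈ 2.188 rad (125.4°).
Interpolate at f = 2/3 with slerp weights a = sin((1−f)δ)/sin δ ≈ 0.817, b = sin(fδ)/sin δ ≈ 1.219.
p = a·p₁ + b·p₂ ≈ (0.547, -0.184, -0.817); φ = arcsin(p_z) ≈ -54.76°, λ = atan2(p_y, p_x) ≈ -18.61°.

≈ 55°S, 19°W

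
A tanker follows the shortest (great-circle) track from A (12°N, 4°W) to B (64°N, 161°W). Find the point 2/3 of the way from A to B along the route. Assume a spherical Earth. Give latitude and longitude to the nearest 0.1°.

≈ (76.1°N, 46.6°W)

The haversine formula gives a central angle δ ≈ 1.780 rad (102.0°) between the endpoints.
Interpolate at f = 2/3 with slerp weights a = sin((1−f)δ)/sin δ ≈ 0.572, b = sin(fδ)/sin δ ≈ 0.948.
p = a·p₁ + b·p₂ ≈ (0.165, -0.174, 0.971); φ = arcsin(p_z) ≈ 76.12°, λ = atan2(p_y, p_x) ≈ -46.58°.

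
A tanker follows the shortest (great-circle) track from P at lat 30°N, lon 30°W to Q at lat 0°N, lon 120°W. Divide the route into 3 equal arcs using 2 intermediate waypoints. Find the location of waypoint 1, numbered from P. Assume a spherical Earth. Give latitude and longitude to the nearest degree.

The haversine formula gives a central angle δ ≈ 1.571 rad (90.0°) between the endpoints.
Interpolate at f = 1/3 with slerp weights a = sin((1−f)δ)/sin δ ≈ 0.866, b = sin(fδ)/sin δ ≈ 0.500.
p = a·p₁ + b·p₂ ≈ (0.400, -0.808, 0.433); φ = arcsin(p_z) ≈ 25.66°, λ = atan2(p_y, p_x) ≈ -63.69°.

≈ lat 26°N, lon 64°W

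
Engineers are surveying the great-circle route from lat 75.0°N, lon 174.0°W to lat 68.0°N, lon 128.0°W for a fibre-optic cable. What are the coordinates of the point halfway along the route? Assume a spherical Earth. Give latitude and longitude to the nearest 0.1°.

Write both endpoints as unit vectors p₁, p₂ with components (cos φ cos λ, cos φ sin λ, sin φ).
The central angle between the endpoints is δ = arccos(p₁·p₂) ≈ 0.273 rad (15.6°).
Interpolate at f = 1/2 with slerp weights a = sin((1−f)δ)/sin δ ≈ 0.505, b = sin(fδ)/sin δ ≈ 0.505.
p = a·p₁ + b·p₂ ≈ (-0.246, -0.163, 0.955); φ = arcsin(p_z) ≈ 72.83°, λ = atan2(p_y, p_x) ≈ -146.56°.

≈ lat 72.8°N, lon 146.6°W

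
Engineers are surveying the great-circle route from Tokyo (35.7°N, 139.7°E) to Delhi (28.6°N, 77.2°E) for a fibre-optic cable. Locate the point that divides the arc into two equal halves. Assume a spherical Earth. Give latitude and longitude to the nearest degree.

Write both endpoints as unit vectors p₁, p₂ with components (cos φ cos λ, cos φ sin λ, sin φ).
The central angle between the endpoints is δ = arccos(p₁·p₂) ≈ 0.917 rad (52.5°).
Interpolate at f = 1/2 with slerp weights a = sin((1−f)δ)/sin δ ≈ 0.558, b = sin(fδ)/sin δ ≈ 0.558.
p = a·p₁ + b·p₂ ≈ (-0.237, 0.770, 0.592); φ = arcsin(p_z) ≈ 36.31°, λ = atan2(p_y, p_x) ≈ 107.09°.

≈ 36°N, 107°E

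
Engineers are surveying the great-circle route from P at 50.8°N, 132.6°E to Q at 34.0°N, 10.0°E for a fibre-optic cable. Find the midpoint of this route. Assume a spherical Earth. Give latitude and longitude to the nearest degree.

From cos δ = sin φ₁ sin φ₂ + cos φ₁ cos φ₂ cos Δλ, the central angle is δ ≈ 1.419 rad (81.3°).
Interpolate at f = 1/2 with slerp weights a = sin((1−f)δ)/sin δ ≈ 0.659, b = sin(fδ)/sin δ ≈ 0.659.
p = a·p₁ + b·p₂ ≈ (0.256, 0.402, 0.879); φ = arcsin(p_z) ≈ 61.56°, λ = atan2(p_y, p_x) ≈ 57.46°.

≈ 62°N, 57°E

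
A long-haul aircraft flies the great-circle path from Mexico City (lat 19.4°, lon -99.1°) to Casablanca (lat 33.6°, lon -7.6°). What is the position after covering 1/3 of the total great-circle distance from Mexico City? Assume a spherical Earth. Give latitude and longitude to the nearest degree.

≈ lat 32°, lon -72°

Convert each endpoint to a unit vector on the sphere (x = cos φ cos λ, y = cos φ sin λ, z = sin φ).
The central angle between the endpoints is δ = arccos(p₁·p₂) ≈ 1.407 rad (80.6°).
Interpolate at f = 1/3 with slerp weights a = sin((1−f)δ)/sin δ ≈ 0.817, b = sin(fδ)/sin δ ≈ 0.458.
p = a·p₁ + b·p₂ ≈ (0.256, -0.812, 0.525); φ = arcsin(p_z) ≈ 31.67°, λ = atan2(p_y, p_x) ≈ -72.48°.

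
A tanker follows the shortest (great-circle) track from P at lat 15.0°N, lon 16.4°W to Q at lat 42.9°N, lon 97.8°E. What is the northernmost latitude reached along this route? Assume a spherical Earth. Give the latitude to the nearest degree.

≈ 49°N

The great circle lies in the plane with unit normal n̂ = (p₁ × p₂)/|p₁ × p₂|.
Here n̂_z ≈ +0.650; the vertex latitude is φ_max = arccos|n̂_z| ≈ 49.5°.
Check via Clairaut: cos φ_max = |cos φ₁| · sin C = cos(15.0°)·sin(42.3°) ≈ 0.650, again giving ≈ 49.5°.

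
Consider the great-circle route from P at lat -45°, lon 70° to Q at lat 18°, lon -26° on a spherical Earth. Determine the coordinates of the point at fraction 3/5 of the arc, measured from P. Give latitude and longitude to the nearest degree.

≈ lat -12°, lon 5°

From cos δ = sin φ₁ sin φ₂ + cos φ₁ cos φ₂ cos Δλ, the central angle is δ ≈ 1.864 rad (106.8°).
Interpolate at f = 3/5 with slerp weights a = sin((1−f)δ)/sin δ ≈ 0.709, b = sin(fδ)/sin δ ≈ 0.939.
p = a·p₁ + b·p₂ ≈ (0.974, 0.079, -0.211); φ = arcsin(p_z) ≈ -12.17°, λ = atan2(p_y, p_x) ≈ 4.64°.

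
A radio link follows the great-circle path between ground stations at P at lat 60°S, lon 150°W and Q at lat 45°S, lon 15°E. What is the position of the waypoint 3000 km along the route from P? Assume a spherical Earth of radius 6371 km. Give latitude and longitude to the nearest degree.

Write both endpoints as unit vectors p₁, p₂ with components (cos φ cos λ, cos φ sin λ, sin φ).
The central angle between the endpoints is δ = arccos(p₁·p₂) ≈ 1.297 rad (74.3°). The total great-circle distance is δ·R ≈ 1.297 × 6371 ≈ 8260 km, so the target fraction is f = 3000/8260 ≈ 0.363.
Interpolate at f ≈ 0.363 with slerp weights a = sin((1−f)δ)/sin δ ≈ 0.764, b = sin(fδ)/sin δ ≈ 0.471.
p = a·p₁ + b·p₂ ≈ (-0.009, -0.105, -0.994); φ = arcsin(p_z) ≈ -83.97°, λ = atan2(p_y, p_x) ≈ -94.76°.

≈ lat 84°S, lon 95°W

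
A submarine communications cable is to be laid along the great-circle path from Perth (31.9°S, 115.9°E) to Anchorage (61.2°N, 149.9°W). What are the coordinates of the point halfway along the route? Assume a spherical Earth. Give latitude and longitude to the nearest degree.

Write both endpoints as unit vectors p₁, p₂ with components (cos φ cos λ, cos φ sin λ, sin φ).
The central angle between the endpoints is δ = arccos(p₁·p₂) ≈ 2.086 rad (119.5°).
Interpolate at f = 1/2 with slerp weights a = sin((1−f)δ)/sin δ ≈ 0.993, b = sin(fδ)/sin δ ≈ 0.993.
p = a·p₁ + b·p₂ ≈ (-0.782, 0.518, 0.345); φ = arcsin(p_z) ≈ 20.21°, λ = atan2(p_y, p_x) ≈ 146.46°.

≈ 20°N, 146°E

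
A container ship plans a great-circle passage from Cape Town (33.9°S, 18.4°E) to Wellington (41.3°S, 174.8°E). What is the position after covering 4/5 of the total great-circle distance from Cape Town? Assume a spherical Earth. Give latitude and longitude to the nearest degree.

≈ (60°S, 161°E)

Convert each endpoint to a unit vector on the sphere (x = cos φ cos λ, y = cos φ sin λ, z = sin φ).
The central angle between the endpoints is δ = arccos(p₁·p₂) ≈ 1.776 rad (101.7°).
Interpolate at f = 4/5 with slerp weights a = sin((1−f)δ)/sin δ ≈ 0.355, b = sin(fδ)/sin δ ≈ 1.010.
p = a·p₁ + b·p₂ ≈ (-0.476, 0.162, -0.865); φ = arcsin(p_z) ≈ -59.83°, λ = atan2(p_y, p_x) ≈ 161.22°.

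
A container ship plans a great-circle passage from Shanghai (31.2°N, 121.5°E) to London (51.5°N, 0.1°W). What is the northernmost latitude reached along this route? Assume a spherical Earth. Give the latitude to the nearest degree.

≈ 63°N

The great circle lies in the plane with unit normal n̂ = (p₁ × p₂)/|p₁ × p₂|.
Here n̂_z ≈ -0.457; the vertex latitude is φ_max = arccos|n̂_z| ≈ 62.8°.
Check via Clairaut: cos φ_max = |cos φ₁| · sin C = cos(31.2°)·sin(32.3°) ≈ 0.457, again giving ≈ 62.8°.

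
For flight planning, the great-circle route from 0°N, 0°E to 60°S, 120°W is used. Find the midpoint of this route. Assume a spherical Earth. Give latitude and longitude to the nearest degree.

Convert each endpoint to a unit vector on the sphere (x = cos φ cos λ, y = cos φ sin λ, z = sin φ).
The central angle between the endpoints is δ = arccos(p₁·p₂) ≈ 1.823 rad (104.5°).
Interpolate at f = 1/2 with slerp weights a = sin((1−f)δ)/sin δ ≈ 0.816, b = sin(fδ)/sin δ ≈ 0.816.
p = a·p₁ + b·p₂ ≈ (0.612, -0.354, -0.707); φ = arcsin(p_z) ≈ -45.00°, λ = atan2(p_y, p_x) ≈ -30.00°.

≈ 45°S, 30°W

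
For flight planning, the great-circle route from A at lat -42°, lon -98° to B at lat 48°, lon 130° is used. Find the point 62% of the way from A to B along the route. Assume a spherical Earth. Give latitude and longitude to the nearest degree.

≈ lat 20°, lon -170°

Write both endpoints as unit vectors p₁, p₂ with components (cos φ cos λ, cos φ sin λ, sin φ).
The central angle between the endpoints is δ = arccos(p₁·p₂) ≈ 2.550 rad (146.1°).
Interpolate at f = 0.62 with slerp weights a = sin((1−f)δ)/sin δ ≈ 1.478, b = sin(fδ)/sin δ ≈ 1.793.
p = a·p₁ + b·p₂ ≈ (-0.924, -0.169, 0.343); φ = arcsin(p_z) ≈ 20.08°, λ = atan2(p_y, p_x) ≈ -169.66°.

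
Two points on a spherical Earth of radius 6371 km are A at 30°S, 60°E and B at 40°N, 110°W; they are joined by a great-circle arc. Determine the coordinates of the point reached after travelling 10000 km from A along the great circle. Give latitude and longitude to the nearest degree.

≈ 44°N, 4°E

The haversine formula gives a central angle δ ≈ 2.916 rad (167.1°) between the endpoints. The total great-circle distance is δ·R ≈ 2.916 × 6371 ≈ 18580 km, so the target fraction is f = 10000/18580 ≈ 0.538.
Interpolate at f ≈ 0.538 with slerp weights a = sin((1−f)δ)/sin δ ≈ 4.365, b = sin(fδ)/sin δ ≈ 4.476.
p = a·p₁ + b·p₂ ≈ (0.717, 0.051, 0.695); φ = arcsin(p_z) ≈ 44.04°, λ = atan2(p_y, p_x) ≈ 4.07°.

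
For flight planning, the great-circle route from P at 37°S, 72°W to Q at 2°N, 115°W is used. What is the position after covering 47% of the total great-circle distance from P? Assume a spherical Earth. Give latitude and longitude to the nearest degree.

Convert each endpoint to a unit vector on the sphere (x = cos φ cos λ, y = cos φ sin λ, z = sin φ).
The central angle between the endpoints is δ = arccos(p₁·p₂) ≈ 0.973 rad (55.8°).
Interpolate at f = 0.47 with slerp weights a = sin((1−f)δ)/sin δ ≈ 0.597, b = sin(fδ)/sin δ ≈ 0.534.
p = a·p₁ + b·p₂ ≈ (-0.078, -0.937, -0.340); φ = arcsin(p_z) ≈ -19.90°, λ = atan2(p_y, p_x) ≈ -94.78°.

≈ 20°S, 95°W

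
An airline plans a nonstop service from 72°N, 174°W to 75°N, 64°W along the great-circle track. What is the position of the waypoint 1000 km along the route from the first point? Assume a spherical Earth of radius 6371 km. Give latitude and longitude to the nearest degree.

≈ 79°N, 149°W

Write both endpoints as unit vectors p₁, p₂ with components (cos φ cos λ, cos φ sin λ, sin φ).
The central angle between the endpoints is δ = arccos(p₁·p₂) ≈ 0.471 rad (27.0°). The total great-circle distance is δ·R ≈ 0.471 × 6371 ≈ 2998 km, so the target fraction is f = 1000/2998 ≈ 0.334.
Interpolate at f ≈ 0.334 with slerp weights a = sin((1−f)δ)/sin δ ≈ 0.680, b = sin(fδ)/sin δ ≈ 0.345.
p = a·p₁ + b·p₂ ≈ (-0.170, -0.102, 0.980); φ = arcsin(p_z) ≈ 78.56°, λ = atan2(p_y, p_x) ≈ -148.99°.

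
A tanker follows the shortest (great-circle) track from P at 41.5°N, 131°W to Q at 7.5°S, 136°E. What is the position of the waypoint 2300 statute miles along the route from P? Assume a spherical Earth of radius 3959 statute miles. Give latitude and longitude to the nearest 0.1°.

Convert each endpoint to a unit vector on the sphere (x = cos φ cos λ, y = cos φ sin λ, z = sin φ).
The central angle between the endpoints is δ = arccos(p₁·p₂) ≈ 1.696 rad (97.2°). The total great-circle distance is δ·R ≈ 1.696 × 3959 ≈ 6716 mi, so the target fraction is f = 2300/6716 ≈ 0.342.
Interpolate at f ≈ 0.342 with slerp weights a = sin((1−f)δ)/sin δ ≈ 0.905, b = sin(fδ)/sin δ ≈ 0.553.
p = a·p₁ + b·p₂ ≈ (-0.839, -0.131, 0.528); φ = arcsin(p_z) ≈ 31.85°, λ = atan2(p_y, p_x) ≈ -171.15°.

≈ 31.8°N, 171.1°W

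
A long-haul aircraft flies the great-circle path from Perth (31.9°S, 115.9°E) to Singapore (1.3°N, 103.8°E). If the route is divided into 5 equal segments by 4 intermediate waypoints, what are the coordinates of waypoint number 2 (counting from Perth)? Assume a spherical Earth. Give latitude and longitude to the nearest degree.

Write both endpoints as unit vectors p₁, p₂ with components (cos φ cos λ, cos φ sin λ, sin φ).
The central angle between the endpoints is δ = arccos(p₁·p₂) ≈ 0.613 rad (35.1°).
Interpolate at f = 2/5 with slerp weights a = sin((1−f)δ)/sin δ ≈ 0.625, b = sin(fδ)/sin δ ≈ 0.422.
p = a·p₁ + b·p₂ ≈ (-0.332, 0.887, -0.321); φ = arcsin(p_z) ≈ -18.70°, λ = atan2(p_y, p_x) ≈ 110.54°.

≈ (19°S, 111°E)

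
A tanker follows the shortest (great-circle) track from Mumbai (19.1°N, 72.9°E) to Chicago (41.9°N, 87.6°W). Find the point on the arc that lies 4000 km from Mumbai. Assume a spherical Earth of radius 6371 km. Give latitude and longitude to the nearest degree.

≈ 53°N, 57°E

From cos δ = sin φ₁ sin φ₂ + cos φ₁ cos φ₂ cos Δλ, the central angle is δ ≈ 2.031 rad (116.4°). The total great-circle distance is δ·R ≈ 2.031 × 6371 ≈ 12942 km, so the target fraction is f = 4000/12942 ≈ 0.309.
Interpolate at f ≈ 0.309 with slerp weights a = sin((1−f)δ)/sin δ ≈ 1.101, b = sin(fδ)/sin δ ≈ 0.656.
p = a·p₁ + b·p₂ ≈ (0.326, 0.507, 0.798); φ = arcsin(p_z) ≈ 52.95°, λ = atan2(p_y, p_x) ≈ 57.21°.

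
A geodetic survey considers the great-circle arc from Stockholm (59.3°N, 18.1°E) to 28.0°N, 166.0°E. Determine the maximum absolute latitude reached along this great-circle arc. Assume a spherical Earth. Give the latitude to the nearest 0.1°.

≈ 76.1°N

The great circle lies in the plane with unit normal n̂ = (p₁ × p₂)/|p₁ × p₂|.
Here n̂_z ≈ +0.240; the vertex latitude is φ_max = arccos|n̂_z| ≈ 76.1°.
Check via Clairaut: cos φ_max = |cos φ₁| · sin C = cos(59.3°)·sin(28.0°) ≈ 0.240, again giving ≈ 76.1°.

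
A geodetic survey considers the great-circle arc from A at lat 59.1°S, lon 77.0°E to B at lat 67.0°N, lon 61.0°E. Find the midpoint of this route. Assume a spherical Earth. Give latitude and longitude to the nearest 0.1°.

Convert each endpoint to a unit vector on the sphere (x = cos φ cos λ, y = cos φ sin λ, z = sin φ).
The central angle between the endpoints is δ = arccos(p₁·p₂) ≈ 2.211 rad (126.7°).
Interpolate at f = 1/2 with slerp weights a = sin((1−f)δ)/sin δ ≈ 1.114, b = sin(fδ)/sin δ ≈ 1.114.
p = a·p₁ + b·p₂ ≈ (0.340, 0.938, 0.070); φ = arcsin(p_z) ≈ 3.99°, λ = atan2(p_y, p_x) ≈ 70.09°.

≈ lat 4.0°N, lon 70.1°E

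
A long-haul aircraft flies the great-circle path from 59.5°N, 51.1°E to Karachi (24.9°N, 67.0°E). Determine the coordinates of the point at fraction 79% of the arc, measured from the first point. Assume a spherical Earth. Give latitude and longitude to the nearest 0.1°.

≈ 32.3°N, 64.9°E

Convert each endpoint to a unit vector on the sphere (x = cos φ cos λ, y = cos φ sin λ, z = sin φ).
The central angle between the endpoints is δ = arccos(p₁·p₂) ≈ 0.634 rad (36.3°).
Interpolate at f = 0.79 with slerp weights a = sin((1−f)δ)/sin δ ≈ 0.224, b = sin(fδ)/sin δ ≈ 0.811.
p = a·p₁ + b·p₂ ≈ (0.359, 0.765, 0.534); φ = arcsin(p_z) ≈ 32.30°, λ = atan2(p_y, p_x) ≈ 64.89°.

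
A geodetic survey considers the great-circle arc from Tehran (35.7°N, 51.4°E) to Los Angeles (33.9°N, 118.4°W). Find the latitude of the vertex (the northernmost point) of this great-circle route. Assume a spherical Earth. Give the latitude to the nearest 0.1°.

≈ 82.7°N

The great circle lies in the plane with unit normal n̂ = (p₁ × p₂)/|p₁ × p₂|.
Here n̂_z ≈ -0.127; the vertex latitude is φ_max = arccos|n̂_z| ≈ 82.7°.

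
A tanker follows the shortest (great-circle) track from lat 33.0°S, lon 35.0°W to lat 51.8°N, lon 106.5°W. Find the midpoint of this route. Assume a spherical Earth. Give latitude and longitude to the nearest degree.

Write both endpoints as unit vectors p₁, p₂ with components (cos φ cos λ, cos φ sin λ, sin φ).
The central angle between the endpoints is δ = arccos(p₁·p₂) ≈ 1.837 rad (105.3°).
Interpolate at f = 1/2 with slerp weights a = sin((1−f)δ)/sin δ ≈ 0.824, b = sin(fδ)/sin δ ≈ 0.824.
p = a·p₁ + b·p₂ ≈ (0.421, -0.885, 0.199); φ = arcsin(p_z) ≈ 11.46°, λ = atan2(p_y, p_x) ≈ -64.54°.

≈ lat 11°N, lon 65°W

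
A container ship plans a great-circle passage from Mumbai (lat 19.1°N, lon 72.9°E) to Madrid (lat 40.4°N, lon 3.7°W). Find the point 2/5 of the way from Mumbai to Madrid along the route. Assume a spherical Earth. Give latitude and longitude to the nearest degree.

≈ lat 33°N, lon 47°E

Convert each endpoint to a unit vector on the sphere (x = cos φ cos λ, y = cos φ sin λ, z = sin φ).
The central angle between the endpoints is δ = arccos(p₁·p₂) ≈ 1.182 rad (67.7°).
Interpolate at f = 2/5 with slerp weights a = sin((1−f)δ)/sin δ ≈ 0.704, b = sin(fδ)/sin δ ≈ 0.492.
p = a·p₁ + b·p₂ ≈ (0.570, 0.611, 0.549); φ = arcsin(p_z) ≈ 33.32°, λ = atan2(p_y, p_x) ≈ 47.03°.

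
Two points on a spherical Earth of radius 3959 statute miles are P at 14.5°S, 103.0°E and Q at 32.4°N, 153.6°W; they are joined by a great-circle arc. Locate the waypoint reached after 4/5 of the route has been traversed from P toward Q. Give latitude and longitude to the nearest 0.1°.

≈ 27.9°N, 178.3°W

Convert each endpoint to a unit vector on the sphere (x = cos φ cos λ, y = cos φ sin λ, z = sin φ).
The central angle between the endpoints is δ = arccos(p₁·p₂) ≈ 1.900 rad (108.9°).
Interpolate at f = 4/5 with slerp weights a = sin((1−f)δ)/sin δ ≈ 0.392, b = sin(fδ)/sin δ ≈ 1.056.
p = a·p₁ + b·p₂ ≈ (-0.884, -0.026, 0.467); φ = arcsin(p_z) ≈ 27.87°, λ = atan2(p_y, p_x) ≈ -178.29°.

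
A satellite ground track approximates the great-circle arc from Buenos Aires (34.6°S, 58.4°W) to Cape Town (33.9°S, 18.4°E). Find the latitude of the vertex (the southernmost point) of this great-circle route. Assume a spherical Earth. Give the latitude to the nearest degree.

The great circle lies in the plane with unit normal n̂ = (p₁ × p₂)/|p₁ × p₂|.
Here n̂_z ≈ +0.755; the vertex latitude is φ_max = arccos|n̂_z| ≈ 41.0°.
Check via Clairaut: cos φ_max = |cos φ₁| · sin C = cos(34.6°)·sin(113.5°) ≈ 0.755, again giving ≈ 41.0°.

≈ 41°S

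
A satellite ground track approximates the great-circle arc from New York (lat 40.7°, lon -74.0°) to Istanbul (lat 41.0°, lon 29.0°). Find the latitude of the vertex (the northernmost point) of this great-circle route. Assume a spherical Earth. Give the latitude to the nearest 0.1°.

≈ 54.2°

The great circle lies in the plane with unit normal n̂ = (p₁ × p₂)/|p₁ × p₂|.
Here n̂_z ≈ +0.584; the vertex latitude is φ_max = arccos|n̂_z| ≈ 54.2°.
Check via Clairaut: cos φ_max = |cos φ₁| · sin C = cos(40.7°)·sin(50.4°) ≈ 0.584, again giving ≈ 54.2°.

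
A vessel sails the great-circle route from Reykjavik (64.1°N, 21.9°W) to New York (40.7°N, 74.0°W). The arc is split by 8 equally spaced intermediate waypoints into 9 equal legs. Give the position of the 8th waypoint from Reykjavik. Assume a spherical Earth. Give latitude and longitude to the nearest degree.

Convert each endpoint to a unit vector on the sphere (x = cos φ cos λ, y = cos φ sin λ, z = sin φ).
The central angle between the endpoints is δ = arccos(p₁·p₂) ≈ 0.660 rad (37.8°).
Interpolate at f = 8/9 with slerp weights a = sin((1−f)δ)/sin δ ≈ 0.119, b = sin(fδ)/sin δ ≈ 0.903.
p = a·p₁ + b·p₂ ≈ (0.237, -0.677, 0.696); φ = arcsin(p_z) ≈ 44.13°, λ = atan2(p_y, p_x) ≈ -70.71°.

≈ 44°N, 71°W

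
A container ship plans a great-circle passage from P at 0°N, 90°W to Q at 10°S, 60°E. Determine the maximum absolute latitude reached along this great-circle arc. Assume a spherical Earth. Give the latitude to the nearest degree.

≈ 19°S

The great circle lies in the plane with unit normal n̂ = (p₁ × p₂)/|p₁ × p₂|.
Here n̂_z ≈ +0.943; the vertex latitude is φ_max = arccos|n̂_z| ≈ 19.4°.
Check via Clairaut: cos φ_max = |cos φ₁| · sin C = cos(0.0°)·sin(109.4°) ≈ 0.943, again giving ≈ 19.4°.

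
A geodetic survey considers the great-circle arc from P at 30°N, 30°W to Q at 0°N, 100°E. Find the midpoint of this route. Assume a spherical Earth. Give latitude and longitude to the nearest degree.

Convert each endpoint to a unit vector on the sphere (x = cos φ cos λ, y = cos φ sin λ, z = sin φ).
The central angle between the endpoints is δ = arccos(p₁·p₂) ≈ 2.161 rad (123.8°).
Interpolate at f = 1/2 with slerp weights a = sin((1−f)δ)/sin δ ≈ 1.062, b = sin(fδ)/sin δ ≈ 1.062.
p = a·p₁ + b·p₂ ≈ (0.612, 0.586, 0.531); φ = arcsin(p_z) ≈ 32.07°, λ = atan2(p_y, p_x) ≈ 43.75°.

≈ 32°N, 44°E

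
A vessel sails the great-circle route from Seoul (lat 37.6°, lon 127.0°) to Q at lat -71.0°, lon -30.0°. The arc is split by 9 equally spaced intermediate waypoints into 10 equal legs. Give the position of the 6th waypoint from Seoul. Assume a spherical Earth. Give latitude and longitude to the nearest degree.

The haversine formula gives a central angle δ ≈ 2.522 rad (144.5°) between the endpoints.
Interpolate at f = 6/10 with slerp weights a = sin((1−f)δ)/sin δ ≈ 1.458, b = sin(fδ)/sin δ ≈ 1.720.
p = a·p₁ + b·p₂ ≈ (-0.210, 0.643, -0.737); φ = arcsin(p_z) ≈ -47.46°, λ = atan2(p_y, p_x) ≈ 108.12°.

≈ lat -47°, lon 108°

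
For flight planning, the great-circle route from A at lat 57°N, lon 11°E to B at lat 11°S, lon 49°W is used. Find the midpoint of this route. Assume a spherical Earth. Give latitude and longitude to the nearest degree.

≈ lat 26°N, lon 28°W

Convert each endpoint to a unit vector on the sphere (x = cos φ cos λ, y = cos φ sin λ, z = sin φ).
The central angle between the endpoints is δ = arccos(p₁·p₂) ≈ 1.463 rad (83.8°).
Interpolate at f = 1/2 with slerp weights a = sin((1−f)δ)/sin δ ≈ 0.672, b = sin(fδ)/sin δ ≈ 0.672.
p = a·p₁ + b·p₂ ≈ (0.792, -0.428, 0.435); φ = arcsin(p_z) ≈ 25.81°, λ = atan2(p_y, p_x) ≈ -28.39°.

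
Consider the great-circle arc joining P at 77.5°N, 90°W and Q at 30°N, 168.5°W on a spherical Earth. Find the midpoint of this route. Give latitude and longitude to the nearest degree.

Write both endpoints as unit vectors p₁, p₂ with components (cos φ cos λ, cos φ sin λ, sin φ).
The central angle between the endpoints is δ = arccos(p₁·p₂) ≈ 1.017 rad (58.3°).
Interpolate at f = 1/2 with slerp weights a = sin((1−f)δ)/sin δ ≈ 0.573, b = sin(fδ)/sin δ ≈ 0.573.
p = a·p₁ + b·p₂ ≈ (-0.486, -0.223, 0.845); φ = arcsin(p_z) ≈ 57.69°, λ = atan2(p_y, p_x) ≈ -155.37°.

≈ 58°N, 155°W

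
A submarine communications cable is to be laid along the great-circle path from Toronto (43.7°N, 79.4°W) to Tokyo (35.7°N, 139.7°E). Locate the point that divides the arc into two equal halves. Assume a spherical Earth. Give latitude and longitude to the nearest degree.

Convert each endpoint to a unit vector on the sphere (x = cos φ cos λ, y = cos φ sin λ, z = sin φ).
The central angle between the endpoints is δ = arccos(p₁·p₂) ≈ 1.623 rad (93.0°).
Interpolate at f = 1/2 with slerp weights a = sin((1−f)δ)/sin δ ≈ 0.726, b = sin(fδ)/sin δ ≈ 0.726.
p = a·p₁ + b·p₂ ≈ (-0.353, -0.135, 0.926); φ = arcsin(p_z) ≈ 67.78°, λ = atan2(p_y, p_x) ≈ -159.13°.

≈ (68°N, 159°W)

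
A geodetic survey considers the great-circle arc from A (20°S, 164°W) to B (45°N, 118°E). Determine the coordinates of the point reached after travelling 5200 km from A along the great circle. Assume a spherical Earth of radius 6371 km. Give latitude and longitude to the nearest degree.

≈ (15°N, 164°E)

Convert each endpoint to a unit vector on the sphere (x = cos φ cos λ, y = cos φ sin λ, z = sin φ).
The central angle between the endpoints is δ = arccos(p₁·p₂) ≈ 1.675 rad (96.0°). The total great-circle distance is δ·R ≈ 1.675 × 6371 ≈ 10669 km, so the target fraction is f = 5200/10669 ≈ 0.487.
Interpolate at f ≈ 0.487 with slerp weights a = sin((1−f)δ)/sin δ ≈ 0.761, b = sin(fδ)/sin δ ≈ 0.732.
p = a·p₁ + b·p₂ ≈ (-0.931, 0.260, 0.258); φ = arcsin(p_z) ≈ 14.93°, λ = atan2(p_y, p_x) ≈ 164.38°.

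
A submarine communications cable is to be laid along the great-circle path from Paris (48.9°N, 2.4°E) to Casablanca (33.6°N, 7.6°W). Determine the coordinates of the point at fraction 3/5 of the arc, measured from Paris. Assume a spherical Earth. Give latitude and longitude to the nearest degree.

Convert each endpoint to a unit vector on the sphere (x = cos φ cos λ, y = cos φ sin λ, z = sin φ).
The central angle between the endpoints is δ = arccos(p₁·p₂) ≈ 0.297 rad (17.0°).
Interpolate at f = 3/5 with slerp weights a = sin((1−f)δ)/sin δ ≈ 0.405, b = sin(fδ)/sin δ ≈ 0.606.
p = a·p₁ + b·p₂ ≈ (0.766, -0.056, 0.640); φ = arcsin(p_z) ≈ 39.82°, λ = atan2(p_y, p_x) ≈ -4.15°.

≈ (40°N, 4°W)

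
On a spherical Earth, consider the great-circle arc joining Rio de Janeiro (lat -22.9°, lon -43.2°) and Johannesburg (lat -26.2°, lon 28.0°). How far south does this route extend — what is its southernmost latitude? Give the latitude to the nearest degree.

The great circle lies in the plane with unit normal n̂ = (p₁ × p₂)/|p₁ × p₂|.
Here n̂_z ≈ +0.870; the vertex latitude is φ_max = arccos|n̂_z| ≈ 29.5°.

≈ -29°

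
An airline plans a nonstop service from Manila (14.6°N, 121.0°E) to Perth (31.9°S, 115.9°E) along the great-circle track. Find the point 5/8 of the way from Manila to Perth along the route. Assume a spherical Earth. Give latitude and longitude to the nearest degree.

Convert each endpoint to a unit vector on the sphere (x = cos φ cos λ, y = cos φ sin λ, z = sin φ).
The central angle between the endpoints is δ = arccos(p₁·p₂) ≈ 0.816 rad (46.8°).
Interpolate at f = 5/8 with slerp weights a = sin((1−f)δ)/sin δ ≈ 0.414, b = sin(fδ)/sin δ ≈ 0.670.
p = a·p₁ + b·p₂ ≈ (-0.455, 0.855, -0.250); φ = arcsin(p_z) ≈ -14.47°, λ = atan2(p_y, p_x) ≈ 118.01°.

≈ 14°S, 118°E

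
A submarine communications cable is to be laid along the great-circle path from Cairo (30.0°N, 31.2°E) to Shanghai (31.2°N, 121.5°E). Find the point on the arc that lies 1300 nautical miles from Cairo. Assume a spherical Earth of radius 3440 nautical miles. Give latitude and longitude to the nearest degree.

Write both endpoints as unit vectors p₁, p₂ with components (cos φ cos λ, cos φ sin λ, sin φ).
The central angle between the endpoints is δ = arccos(p₁·p₂) ≈ 1.313 rad (75.2°). The total great-circle distance is δ·R ≈ 1.313 × 3440 ≈ 4516 nmi, so the target fraction is f = 1300/4516 ≈ 0.288.
Interpolate at f ≈ 0.288 with slerp weights a = sin((1−f)δ)/sin δ ≈ 0.832, b = sin(fδ)/sin δ ≈ 0.382.
p = a·p₁ + b·p₂ ≈ (0.446, 0.652, 0.614); φ = arcsin(p_z) ≈ 37.86°, λ = atan2(p_y, p_x) ≈ 55.62°.

≈ 38°N, 56°E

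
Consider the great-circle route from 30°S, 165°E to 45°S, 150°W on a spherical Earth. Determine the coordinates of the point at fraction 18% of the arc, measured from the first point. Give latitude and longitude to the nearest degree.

≈ 34°S, 172°E

Convert each endpoint to a unit vector on the sphere (x = cos φ cos λ, y = cos φ sin λ, z = sin φ).
The central angle between the endpoints is δ = arccos(p₁·p₂) ≈ 0.666 rad (38.1°).
Interpolate at f = 0.18 with slerp weights a = sin((1−f)δ)/sin δ ≈ 0.841, b = sin(fδ)/sin δ ≈ 0.194.
p = a·p₁ + b·p₂ ≈ (-0.822, 0.120, -0.557); φ = arcsin(p_z) ≈ -33.86°, λ = atan2(p_y, p_x) ≈ 171.69°.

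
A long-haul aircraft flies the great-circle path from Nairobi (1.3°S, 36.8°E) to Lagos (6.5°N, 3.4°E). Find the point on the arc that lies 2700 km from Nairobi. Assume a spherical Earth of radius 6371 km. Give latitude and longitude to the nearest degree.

From cos δ = sin φ₁ sin φ₂ + cos φ₁ cos φ₂ cos Δλ, the central angle is δ ≈ 0.598 rad (34.2°). The total great-circle distance is δ·R ≈ 0.598 × 6371 ≈ 3807 km, so the target fraction is f = 2700/3807 ≈ 0.709.
Interpolate at f ≈ 0.709 with slerp weights a = sin((1−f)δ)/sin δ ≈ 0.307, b = sin(fδ)/sin δ ≈ 0.731.
p = a·p₁ + b·p₂ ≈ (0.971, 0.227, 0.076); φ = arcsin(p_z) ≈ 4.35°, λ = atan2(p_y, p_x) ≈ 13.17°.

≈ (4°N, 13°E)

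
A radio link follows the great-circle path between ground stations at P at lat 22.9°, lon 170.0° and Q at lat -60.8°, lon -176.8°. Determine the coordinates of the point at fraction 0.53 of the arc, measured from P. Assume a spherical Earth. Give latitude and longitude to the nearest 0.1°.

The haversine formula gives a central angle δ ≈ 1.473 rad (84.4°) between the endpoints.
Interpolate at f = 0.53 with slerp weights a = sin((1−f)δ)/sin δ ≈ 0.641, b = sin(fδ)/sin δ ≈ 0.707.
p = a·p₁ + b·p₂ ≈ (-0.926, 0.083, -0.368); φ = arcsin(p_z) ≈ -21.57°, λ = atan2(p_y, p_x) ≈ 174.86°.

≈ lat -21.6°, lon 174.9°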